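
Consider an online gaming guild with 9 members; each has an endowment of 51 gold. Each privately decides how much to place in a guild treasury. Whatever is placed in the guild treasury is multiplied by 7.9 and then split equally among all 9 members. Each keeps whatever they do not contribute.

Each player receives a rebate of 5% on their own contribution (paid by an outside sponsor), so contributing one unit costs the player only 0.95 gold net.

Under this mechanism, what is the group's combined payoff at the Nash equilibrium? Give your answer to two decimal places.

With the mechanism, a contributed unit returns (7.9/9) / 0.95 = 0.9240 per unit of net cost — still below 1 — so contributing 0 remains dominant for every player.
At the Nash equilibrium no one contributes; group total payoff = 9 × 51 = 459.

459.00 gold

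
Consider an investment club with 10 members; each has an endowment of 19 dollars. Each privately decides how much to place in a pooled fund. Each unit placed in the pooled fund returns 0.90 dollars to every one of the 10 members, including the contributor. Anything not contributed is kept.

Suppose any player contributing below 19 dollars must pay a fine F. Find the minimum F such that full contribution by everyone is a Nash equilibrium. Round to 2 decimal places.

1.90 dollars

Given the others contribute fully, the best deviation is to contribute 0 (any partial contribution still incurs the fine and gives up units whose private return 0.90 is below 1).
Deviating from 19 to 0 saves 19 dollars but forfeits the deviator's share of the drop in the pooled fund: 0.90 × 19 = 17.10.
So the deviation gain is 19 − 17.10 = 1.90, and the fine must be at least 1.90 dollars to wipe it out.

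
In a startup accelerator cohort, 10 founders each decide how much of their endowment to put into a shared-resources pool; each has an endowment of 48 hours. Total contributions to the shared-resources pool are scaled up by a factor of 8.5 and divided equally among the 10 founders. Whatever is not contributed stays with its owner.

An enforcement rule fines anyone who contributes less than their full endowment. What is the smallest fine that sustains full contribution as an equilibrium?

7.20 hours

Given the others contribute fully, the best deviation is to contribute 0 (any partial contribution still incurs the fine and gives up units whose private return 0.8500 is below 1).
Deviating from 48 to 0 saves 48 hours but forfeits the deviator's share of the drop in the shared-resources pool: 8.5/10 × 48 = 40.80.
So the deviation gain is 48 − 40.80 = 7.20, and the fine must be at least 7.20 hours to wipe it out.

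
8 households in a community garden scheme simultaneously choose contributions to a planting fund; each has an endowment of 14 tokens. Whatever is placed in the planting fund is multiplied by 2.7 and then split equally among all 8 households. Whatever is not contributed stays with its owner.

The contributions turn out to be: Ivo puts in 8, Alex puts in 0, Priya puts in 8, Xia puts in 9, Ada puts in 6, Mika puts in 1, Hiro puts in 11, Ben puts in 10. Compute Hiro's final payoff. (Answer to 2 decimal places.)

20.89 tokens

Total contributed: 8 + 0 + 8 + 9 + 6 + 1 + 11 + 10 = 53.
Each receives 2.7 × 53 / 8 = 17.89 from the planting fund.
Hiro keeps 14 − 11 = 3, so Hiro's payoff is 3 + 17.89 = 20.89.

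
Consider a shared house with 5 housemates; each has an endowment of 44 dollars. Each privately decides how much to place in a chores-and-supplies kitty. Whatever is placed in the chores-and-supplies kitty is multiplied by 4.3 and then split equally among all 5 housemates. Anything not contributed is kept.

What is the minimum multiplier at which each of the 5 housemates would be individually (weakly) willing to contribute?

5

A contributed unit returns (multiplier)/5 to its contributor.
This reaches 1 exactly when the multiplier is 5.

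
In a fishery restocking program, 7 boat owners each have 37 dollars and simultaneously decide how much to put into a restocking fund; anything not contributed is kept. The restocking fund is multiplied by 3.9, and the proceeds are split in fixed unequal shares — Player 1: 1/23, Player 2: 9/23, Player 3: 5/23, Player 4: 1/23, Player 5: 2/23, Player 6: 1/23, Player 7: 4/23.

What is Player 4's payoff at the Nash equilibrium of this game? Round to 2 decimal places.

43.27 dollars

A player with share s gets back 3.9·s per unit contributed, so full contribution is dominant for anyone with s > 1/3.9 = 0.2564 and zero contribution is dominant for anyone below.
Only Player 2 (9/23) clears that bar, contributing 37; the remaining 6 contribute 0. Total contributed: 37.
Player 4 keeps 37 and receives 3.9 × 37 × 1/23 = 6.27 from the restocking fund, for a payoff of 43.27.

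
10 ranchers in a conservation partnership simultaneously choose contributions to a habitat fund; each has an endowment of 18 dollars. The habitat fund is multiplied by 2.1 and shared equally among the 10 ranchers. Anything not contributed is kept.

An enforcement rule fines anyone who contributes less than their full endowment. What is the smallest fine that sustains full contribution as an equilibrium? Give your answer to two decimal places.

14.22 dollars

Given the others contribute fully, the best deviation is to contribute 0 (any partial contribution still incurs the fine and gives up units whose private return 0.2100 is below 1).
Deviating from 18 to 0 saves 18 dollars but forfeits the deviator's share of the drop in the habitat fund: 2.1/10 × 18 = 3.78.
So the deviation gain is 18 − 3.78 = 14.22, and the fine must be at least 14.22 dollars to wipe it out.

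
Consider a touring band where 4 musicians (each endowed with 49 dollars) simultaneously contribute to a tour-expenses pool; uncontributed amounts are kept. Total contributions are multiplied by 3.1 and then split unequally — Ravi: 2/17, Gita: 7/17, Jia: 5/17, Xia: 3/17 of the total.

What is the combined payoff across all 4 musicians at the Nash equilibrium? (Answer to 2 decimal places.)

298.90 dollars

Each unit j contributes comes back to j as 3.1 × (j's share), so j prefers to contribute only if that share exceeds 1/3.1 = 0.3226; otherwise keeping the unit dominates.
Only Gita (7/17) clears that bar, contributing 49; the remaining 3 contribute 0. Total contributed: 49.
The tour-expenses pool pays out 3.1 × 49 = 151.90 in total (split across the unequal shares, but the aggregate is all that matters for the group sum).
The 3 free-riders keep 49 each, adding 147. Group total = 147 + 151.90 = 298.90.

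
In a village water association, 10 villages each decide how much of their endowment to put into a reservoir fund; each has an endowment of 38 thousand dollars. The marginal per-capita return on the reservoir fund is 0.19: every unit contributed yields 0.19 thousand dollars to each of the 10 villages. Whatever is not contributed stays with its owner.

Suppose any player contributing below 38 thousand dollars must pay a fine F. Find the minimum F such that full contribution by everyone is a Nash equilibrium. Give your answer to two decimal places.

Given the others contribute fully, the best deviation is to contribute 0 (any partial contribution still incurs the fine and gives up units whose private return 0.19 is below 1).
Deviating from 38 to 0 saves 38 thousand dollars but forfeits the deviator's share of the drop in the reservoir fund: 0.19 × 38 = 7.22.
So the deviation gain is 38 − 7.22 = 30.78, and the fine must be at least 30.78 thousand dollars to wipe it out.

30.78 thousand dollars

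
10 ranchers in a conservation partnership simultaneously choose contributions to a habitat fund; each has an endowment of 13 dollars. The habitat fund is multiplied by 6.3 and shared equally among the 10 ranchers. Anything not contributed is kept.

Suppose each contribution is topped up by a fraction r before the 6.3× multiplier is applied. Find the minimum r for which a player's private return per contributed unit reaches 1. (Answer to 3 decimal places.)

With matching at rate r, one contributed unit becomes (1 + r) in the habitat fund and returns 6.3 × (1 + r) / 10 to the contributor.
Setting this equal to 1: 1 + r = 10/6.3 = 1.5873.
So the minimum matching rate is r = 1.5873 − 1 = 0.587.

0.587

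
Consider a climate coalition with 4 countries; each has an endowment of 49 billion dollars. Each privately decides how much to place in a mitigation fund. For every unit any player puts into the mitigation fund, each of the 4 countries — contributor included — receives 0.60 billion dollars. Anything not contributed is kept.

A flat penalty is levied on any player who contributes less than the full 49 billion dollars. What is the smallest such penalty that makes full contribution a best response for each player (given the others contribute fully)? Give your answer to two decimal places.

Given the others contribute fully, the best deviation is to contribute 0 (any partial contribution still incurs the fine and gives up units whose private return 0.60 is below 1).
Deviating from 49 to 0 saves 49 billion dollars but forfeits the deviator's share of the drop in the mitigation fund: 0.60 × 49 = 29.40.
So the deviation gain is 49 − 29.40 = 19.60, and the fine must be at least 19.60 billion dollars to wipe it out.

19.60 billion dollars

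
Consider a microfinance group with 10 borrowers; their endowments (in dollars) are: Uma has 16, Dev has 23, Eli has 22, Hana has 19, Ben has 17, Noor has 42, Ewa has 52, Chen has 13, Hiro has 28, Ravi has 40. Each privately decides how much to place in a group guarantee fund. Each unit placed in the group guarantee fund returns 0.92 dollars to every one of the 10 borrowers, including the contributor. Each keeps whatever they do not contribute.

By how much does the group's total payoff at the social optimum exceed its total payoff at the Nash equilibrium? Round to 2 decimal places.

The private return per contributed unit is 0.92 < 1 for everyone, so the Nash equilibrium is zero contribution and the group total is Σ E_j = 16 + 23 + 22 + 19 + 17 + 42 + 52 + 13 + 28 + 40 = 272.
Each contributed unit returns 9.200 to the group, so the social optimum is full contribution by everyone: group total = 9.200 × 272 = 2502.40.
Efficiency loss = (9.200 − 1) × 272 = 2230.40.

2230.40 dollars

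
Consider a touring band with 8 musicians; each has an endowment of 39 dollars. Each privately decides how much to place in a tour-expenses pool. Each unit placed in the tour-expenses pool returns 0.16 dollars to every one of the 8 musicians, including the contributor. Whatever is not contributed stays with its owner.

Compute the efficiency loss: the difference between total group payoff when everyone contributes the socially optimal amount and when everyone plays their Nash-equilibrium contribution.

87.36 dollars

The private return per contributed unit is 0.16 < 1, so contributing 0 is dominant for every player. At the Nash equilibrium everyone keeps their 39, and the group total is 8 × 39 = 312.
Each contributed unit returns 1.280 to the group as a whole (0.16 to each of 8 players), which exceeds 1, so the social optimum is full contribution: group total = 1.280 × 312 = 399.36.
Efficiency loss = 399.36 − 312 = 87.36.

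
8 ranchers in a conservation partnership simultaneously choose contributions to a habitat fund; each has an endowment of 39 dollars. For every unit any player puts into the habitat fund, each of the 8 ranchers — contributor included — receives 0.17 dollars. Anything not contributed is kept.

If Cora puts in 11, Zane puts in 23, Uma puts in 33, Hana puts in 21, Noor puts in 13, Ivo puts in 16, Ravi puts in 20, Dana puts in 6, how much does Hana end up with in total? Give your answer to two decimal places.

42.31 dollars

Total contributed: 11 + 23 + 33 + 21 + 13 + 16 + 20 + 6 = 143.
Each receives 0.17 × 143 = 24.31 from the habitat fund.
Hana keeps 39 − 21 = 18, so Hana's payoff is 18 + 24.31 = 42.31.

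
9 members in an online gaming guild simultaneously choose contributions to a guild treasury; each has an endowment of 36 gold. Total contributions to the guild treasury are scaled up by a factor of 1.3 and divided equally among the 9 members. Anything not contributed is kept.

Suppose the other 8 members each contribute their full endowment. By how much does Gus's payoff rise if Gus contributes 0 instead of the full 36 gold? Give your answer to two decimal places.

30.80 gold

Switching from a contribution of 36 to 0 lets Gus keep an extra 36 gold, but lowers the guild treasury by 36, which costs Gus their own share of that drop: 1.3/9 × 36 = 5.20.
Net gain = 36 − 5.20 = 30.80. The private return per contributed unit (0.1444) is below 1, so free-riding is indeed the best response regardless of what the others do.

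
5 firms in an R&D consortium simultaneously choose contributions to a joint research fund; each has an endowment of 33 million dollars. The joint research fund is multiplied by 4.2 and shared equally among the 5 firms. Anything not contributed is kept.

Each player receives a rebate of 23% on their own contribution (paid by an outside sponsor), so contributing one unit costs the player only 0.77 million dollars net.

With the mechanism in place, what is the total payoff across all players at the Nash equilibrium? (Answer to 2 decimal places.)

730.95 million dollars

The effective private return per unit is now (4.2/5) / 0.77 = 1.0909 > 1, so every player's dominant strategy flips to full contribution.
At the Nash equilibrium everyone contributes 33. Group total payoff = 5 × (33 × 0.23 + 4.2 × 33) = 730.95.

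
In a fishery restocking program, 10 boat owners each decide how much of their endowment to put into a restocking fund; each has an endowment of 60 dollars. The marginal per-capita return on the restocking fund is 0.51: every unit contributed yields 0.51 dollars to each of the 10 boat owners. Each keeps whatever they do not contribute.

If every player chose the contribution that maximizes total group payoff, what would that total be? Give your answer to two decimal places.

3060.00 dollars

Each contributed unit returns 5.100 to the group as a whole (0.51 to each of 10 players), which exceeds 1, so the social optimum is full contribution: group total = 5.100 × 600 = 3060.00.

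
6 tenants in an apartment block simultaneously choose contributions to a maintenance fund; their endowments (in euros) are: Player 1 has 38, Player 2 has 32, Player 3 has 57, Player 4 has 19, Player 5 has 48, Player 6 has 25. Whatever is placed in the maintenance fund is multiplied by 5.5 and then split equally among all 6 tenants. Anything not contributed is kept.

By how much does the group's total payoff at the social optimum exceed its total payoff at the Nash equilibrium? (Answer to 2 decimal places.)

The private return per contributed unit is 5.5/6 = 0.9167 < 1 for every player regardless of endowment, so the Nash equilibrium is zero contribution and the group total is Σ E_j = 38 + 32 + 57 + 19 + 48 + 25 = 219.
Each contributed unit returns 5.500 to the group, so the social optimum is full contribution by everyone: group total = 5.500 × 219 = 1204.50.
Efficiency loss = (5.500 − 1) × 219 = 985.50.

985.50 euros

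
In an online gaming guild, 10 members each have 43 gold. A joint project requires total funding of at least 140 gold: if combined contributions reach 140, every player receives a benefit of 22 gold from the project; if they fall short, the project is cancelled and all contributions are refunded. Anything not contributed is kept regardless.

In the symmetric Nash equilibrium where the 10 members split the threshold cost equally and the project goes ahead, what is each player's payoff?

51 gold

Equal share of the threshold: 140/10 = 14.
At this profile no one gains by cutting their contribution: any cut drops the total below 140, the project is cancelled, contributions are refunded, and the deviator ends with 43, which is less than 43 − 14 + 22 = 51. Contributing more than 14 just wastes the excess. So contributing exactly 14 is a best response.
Each player's payoff: 43 − 14 + 22 = 51.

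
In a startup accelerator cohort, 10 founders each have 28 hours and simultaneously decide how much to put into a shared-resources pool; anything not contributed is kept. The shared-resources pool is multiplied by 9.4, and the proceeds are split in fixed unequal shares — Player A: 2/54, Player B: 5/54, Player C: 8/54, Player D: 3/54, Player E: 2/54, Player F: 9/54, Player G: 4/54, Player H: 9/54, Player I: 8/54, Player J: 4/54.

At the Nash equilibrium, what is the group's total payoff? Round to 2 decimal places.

1220.80 hours

Each unit j contributes comes back to j as 9.4 × (j's share), so j prefers to contribute only if that share exceeds 1/9.4 = 0.1064; otherwise keeping the unit dominates.
Player C, Player F, Player H and Player I clear that bar, contributing 28 each; the remaining 6 contribute 0. Total contributed: 112.
The shared-resources pool pays out 9.4 × 112 = 1052.80 in total (split across the unequal shares, but the aggregate is all that matters for the group sum).
The 6 free-riders keep 28 each, adding 168. Group total = 168 + 1052.80 = 1220.80.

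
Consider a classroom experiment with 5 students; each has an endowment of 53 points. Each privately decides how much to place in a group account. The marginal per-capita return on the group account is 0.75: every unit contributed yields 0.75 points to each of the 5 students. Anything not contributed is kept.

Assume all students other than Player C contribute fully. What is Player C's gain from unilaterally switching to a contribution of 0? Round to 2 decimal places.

Switching from a contribution of 53 to 0 lets Player C keep an extra 53 points, but lowers the group account by 53, which costs Player C their own share of that drop: 0.75 × 53 = 39.75.
Net gain = 53 − 39.75 = 13.25. The private return per contributed unit (0.75) is below 1, so free-riding is indeed the best response regardless of what the others do.

13.25 points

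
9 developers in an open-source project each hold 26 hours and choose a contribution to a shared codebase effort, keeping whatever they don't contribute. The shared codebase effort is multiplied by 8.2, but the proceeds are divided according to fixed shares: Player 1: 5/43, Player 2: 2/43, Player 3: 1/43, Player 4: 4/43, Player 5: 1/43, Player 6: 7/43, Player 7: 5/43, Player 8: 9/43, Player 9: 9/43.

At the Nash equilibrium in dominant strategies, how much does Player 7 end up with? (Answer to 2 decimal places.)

A player with share s gets back 8.2·s per unit contributed, so full contribution is dominant for anyone with s > 1/8.2 = 0.1220 and zero contribution is dominant for anyone below.
Player 6, Player 8 and Player 9 clear that bar, contributing 26 each; the remaining 6 contribute 0. Total contributed: 78.
Player 7 keeps 26 and receives 8.2 × 78 × 5/43 = 74.37 from the shared codebase effort, for a payoff of 100.37.

100.37 hours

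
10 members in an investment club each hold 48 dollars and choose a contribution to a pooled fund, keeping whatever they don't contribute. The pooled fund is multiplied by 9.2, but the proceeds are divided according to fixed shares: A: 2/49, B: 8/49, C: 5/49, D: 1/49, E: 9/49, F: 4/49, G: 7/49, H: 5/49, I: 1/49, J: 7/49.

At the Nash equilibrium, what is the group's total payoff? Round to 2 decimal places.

Player j's private return per contributed unit is 9.2 × (j's share). Contributing is weakly dominant for j when that share is at least 1/9.2 = 0.1087, and contributing 0 is dominant otherwise.
The shares above 0.1087 belong to B, E, G and J, contributing 48 each; the remaining 6 contribute 0. Total contributed: 192.
The pooled fund pays out 9.2 × 192 = 1766.40 in total (split across the unequal shares, but the aggregate is all that matters for the group sum).
The 6 free-riders keep 48 each, adding 288. Group total = 288 + 1766.40 = 2054.40.

2054.40 dollars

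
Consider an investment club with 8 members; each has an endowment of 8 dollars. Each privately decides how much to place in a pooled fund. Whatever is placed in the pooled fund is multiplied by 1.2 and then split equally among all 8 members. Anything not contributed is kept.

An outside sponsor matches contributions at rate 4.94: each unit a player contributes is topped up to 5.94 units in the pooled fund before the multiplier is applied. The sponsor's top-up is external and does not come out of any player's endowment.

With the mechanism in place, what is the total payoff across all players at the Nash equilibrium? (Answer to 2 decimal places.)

64.00 dollars

With the mechanism, a contributed unit returns 1.2 × 5.94 / 8 = 0.8910 per unit of net cost — still below 1 — so contributing 0 remains dominant for every player.
Everyone keeps their endowment and the group total is 8 × 8 = 64.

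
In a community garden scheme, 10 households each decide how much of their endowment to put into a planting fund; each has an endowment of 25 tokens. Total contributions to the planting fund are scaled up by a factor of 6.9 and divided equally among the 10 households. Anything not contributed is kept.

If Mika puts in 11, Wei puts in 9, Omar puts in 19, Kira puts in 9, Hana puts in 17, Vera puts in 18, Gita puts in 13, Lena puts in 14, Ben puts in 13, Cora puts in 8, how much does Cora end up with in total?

Total contributed: 11 + 9 + 19 + 9 + 17 + 18 + 13 + 14 + 13 + 8 = 131.
Each receives 6.9 × 131 / 10 = 90.39 from the planting fund.
Cora keeps 25 − 8 = 17, so Cora's payoff is 17 + 90.39 = 107.39.

107.39 tokens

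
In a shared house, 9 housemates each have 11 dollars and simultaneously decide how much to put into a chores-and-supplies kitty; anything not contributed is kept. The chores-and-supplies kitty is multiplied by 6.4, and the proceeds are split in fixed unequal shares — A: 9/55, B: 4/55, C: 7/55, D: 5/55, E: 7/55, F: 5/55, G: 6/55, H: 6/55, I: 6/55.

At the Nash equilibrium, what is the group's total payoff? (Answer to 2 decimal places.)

158.40 dollars

Each unit j contributes comes back to j as 6.4 × (j's share), so j prefers to contribute only if that share exceeds 1/6.4 = 0.1563; otherwise keeping the unit dominates.
The only share above 0.1563 is A's 9/55, contributing 11; the remaining 8 contribute 0. Total contributed: 11.
The chores-and-supplies kitty pays out 6.4 × 11 = 70.40 in total (split across the unequal shares, but the aggregate is all that matters for the group sum).
The 8 free-riders keep 11 each, adding 88. Group total = 88 + 70.40 = 158.40.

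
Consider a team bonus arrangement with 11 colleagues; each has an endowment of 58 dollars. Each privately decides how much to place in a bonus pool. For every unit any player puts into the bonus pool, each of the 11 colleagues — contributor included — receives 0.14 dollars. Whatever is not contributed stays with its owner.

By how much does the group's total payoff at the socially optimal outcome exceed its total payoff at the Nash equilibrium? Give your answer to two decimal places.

344.52 dollars

The private return per contributed unit is 0.14 < 1, so contributing 0 is dominant for every player. At the Nash equilibrium everyone keeps their 58, and the group total is 11 × 58 = 638.
Each contributed unit returns 1.540 to the group as a whole (0.14 to each of 11 players), which exceeds 1, so the social optimum is full contribution: group total = 1.540 × 638 = 982.52.
Efficiency loss = 982.52 − 638 = 344.52.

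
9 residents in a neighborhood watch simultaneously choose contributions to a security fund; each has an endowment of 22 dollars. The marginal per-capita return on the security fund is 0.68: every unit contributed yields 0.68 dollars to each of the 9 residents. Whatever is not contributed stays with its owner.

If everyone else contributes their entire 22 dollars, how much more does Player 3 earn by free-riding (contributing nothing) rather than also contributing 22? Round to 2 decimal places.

Switching from a contribution of 22 to 0 lets Player 3 keep an extra 22 dollars, but lowers the security fund by 22, which costs Player 3 their own share of that drop: 0.68 × 22 = 14.96.
Net gain = 22 − 14.96 = 7.04. The private return per contributed unit (0.68) is below 1, so free-riding is indeed the best response regardless of what the others do.

7.04 dollars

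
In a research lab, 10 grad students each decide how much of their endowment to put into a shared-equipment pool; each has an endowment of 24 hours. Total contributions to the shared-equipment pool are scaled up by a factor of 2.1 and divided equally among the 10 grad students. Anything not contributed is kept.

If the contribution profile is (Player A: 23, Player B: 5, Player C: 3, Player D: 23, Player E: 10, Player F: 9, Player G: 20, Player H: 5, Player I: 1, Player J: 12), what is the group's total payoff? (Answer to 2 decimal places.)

362.10 hours

Total contributed: 23 + 5 + 3 + 23 + 10 + 9 + 20 + 5 + 1 + 12 = 111; total kept: 10 × 24 − 111 = 129.
The shared-equipment pool pays out 2.1 × 111 = 233.10 in aggregate.
Group total = 129 + 233.10 = 362.10.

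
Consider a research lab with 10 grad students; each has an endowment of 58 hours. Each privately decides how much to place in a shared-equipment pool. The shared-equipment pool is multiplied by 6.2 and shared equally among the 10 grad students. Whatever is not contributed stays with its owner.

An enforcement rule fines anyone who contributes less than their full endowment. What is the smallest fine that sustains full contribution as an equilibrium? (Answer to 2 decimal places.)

Given the others contribute fully, the best deviation is to contribute 0 (any partial contribution still incurs the fine and gives up units whose private return 0.6200 is below 1).
Deviating from 58 to 0 saves 58 hours but forfeits the deviator's share of the drop in the shared-equipment pool: 6.2/10 × 58 = 35.96.
So the deviation gain is 58 − 35.96 = 22.04, and the fine must be at least 22.04 hours to wipe it out.

22.04 hours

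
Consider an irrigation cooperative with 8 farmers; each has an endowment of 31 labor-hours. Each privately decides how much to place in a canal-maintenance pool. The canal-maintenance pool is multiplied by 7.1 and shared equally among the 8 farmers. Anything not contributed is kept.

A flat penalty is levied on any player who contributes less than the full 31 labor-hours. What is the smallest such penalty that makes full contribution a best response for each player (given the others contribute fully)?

Given the others contribute fully, the best deviation is to contribute 0 (any partial contribution still incurs the fine and gives up units whose private return 0.8875 is below 1).
Deviating from 31 to 0 saves 31 labor-hours but forfeits the deviator's share of the drop in the canal-maintenance pool: 7.1/8 × 31 = 27.51.
So the deviation gain is 31 − 27.51 = 3.49, and the fine must be at least 3.49 labor-hours to wipe it out.

3.49 labor-hours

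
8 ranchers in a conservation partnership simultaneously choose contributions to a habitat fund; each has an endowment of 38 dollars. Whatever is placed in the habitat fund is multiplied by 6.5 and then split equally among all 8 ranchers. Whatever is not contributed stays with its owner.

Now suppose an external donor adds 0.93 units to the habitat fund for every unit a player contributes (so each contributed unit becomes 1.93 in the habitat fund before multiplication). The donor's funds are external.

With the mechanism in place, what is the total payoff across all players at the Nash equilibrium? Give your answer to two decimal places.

The effective private return per unit is now 6.5 × 1.93 / 8 = 1.5681 > 1, so every player's dominant strategy flips to full contribution.
At the Nash equilibrium everyone contributes 38. Group total payoff = 6.5 × 1.93 × 304 = 3813.68.

3813.68 dollars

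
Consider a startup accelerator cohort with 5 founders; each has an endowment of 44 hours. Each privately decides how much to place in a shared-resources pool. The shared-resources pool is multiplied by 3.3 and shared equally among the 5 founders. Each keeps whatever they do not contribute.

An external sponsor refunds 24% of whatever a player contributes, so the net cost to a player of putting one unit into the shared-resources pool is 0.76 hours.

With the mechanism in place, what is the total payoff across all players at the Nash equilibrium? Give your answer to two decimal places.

Even with the mechanism, each unit contributed returns only (3.3/5) / 0.76 = 0.8684 per unit of net cost, so contributing nothing is still dominant.
At the Nash equilibrium no one contributes; group total payoff = 5 × 44 = 220.

220.00 hours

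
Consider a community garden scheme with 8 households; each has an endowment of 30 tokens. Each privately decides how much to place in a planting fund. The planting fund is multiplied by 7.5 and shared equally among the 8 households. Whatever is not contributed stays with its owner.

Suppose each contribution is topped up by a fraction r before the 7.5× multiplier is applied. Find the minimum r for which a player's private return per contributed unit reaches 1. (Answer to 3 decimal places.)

With matching at rate r, one contributed unit becomes (1 + r) in the planting fund and returns 7.5 × (1 + r) / 8 to the contributor.
Setting this equal to 1: 1 + r = 8/7.5 = 1.0667.
So the minimum matching rate is r = 1.0667 − 1 = 0.067.

0.067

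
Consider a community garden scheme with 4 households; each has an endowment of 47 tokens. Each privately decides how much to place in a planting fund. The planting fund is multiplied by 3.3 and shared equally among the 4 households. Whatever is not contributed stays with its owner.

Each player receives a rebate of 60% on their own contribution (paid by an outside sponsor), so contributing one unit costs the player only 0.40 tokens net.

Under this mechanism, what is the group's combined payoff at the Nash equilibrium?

733.20 tokens

Under the mechanism each unit contributed yields (3.3/4) / 0.40 = 2.0625 back to its contributor per unit of net cost, which exceeds 1, making full contribution the dominant choice for everyone.
So the Nash equilibrium is full contribution by all 4; the group earns 4 × (47 × 0.60 + 3.3 × 47) = 733.20.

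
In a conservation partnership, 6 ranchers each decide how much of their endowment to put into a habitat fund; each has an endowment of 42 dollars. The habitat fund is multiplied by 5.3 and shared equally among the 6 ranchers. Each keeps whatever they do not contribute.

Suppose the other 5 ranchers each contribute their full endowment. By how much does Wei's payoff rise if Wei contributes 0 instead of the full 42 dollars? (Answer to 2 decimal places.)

4.90 dollars

Switching from a contribution of 42 to 0 lets Wei keep an extra 42 dollars, but lowers the habitat fund by 42, which costs Wei their own share of that drop: 5.3/6 × 42 = 37.10.
Net gain = 42 − 37.10 = 4.90. The private return per contributed unit (0.8833) is below 1, so free-riding is indeed the best response regardless of what the others do.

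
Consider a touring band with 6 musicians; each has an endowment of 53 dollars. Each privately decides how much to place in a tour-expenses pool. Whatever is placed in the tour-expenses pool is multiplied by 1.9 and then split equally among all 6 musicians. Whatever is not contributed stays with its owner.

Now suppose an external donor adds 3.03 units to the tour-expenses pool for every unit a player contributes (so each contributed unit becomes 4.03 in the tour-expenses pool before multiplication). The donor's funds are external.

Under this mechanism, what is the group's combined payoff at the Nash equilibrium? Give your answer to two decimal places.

2434.93 dollars

With the mechanism, a contributed unit returns 1.9 × 4.03 / 6 = 1.2762 per unit of net cost to the contributor — now above 1 — so contributing fully is weakly dominant for every player.
At the Nash equilibrium everyone contributes 53. Group total payoff = 1.9 × 4.03 × 318 = 2434.93.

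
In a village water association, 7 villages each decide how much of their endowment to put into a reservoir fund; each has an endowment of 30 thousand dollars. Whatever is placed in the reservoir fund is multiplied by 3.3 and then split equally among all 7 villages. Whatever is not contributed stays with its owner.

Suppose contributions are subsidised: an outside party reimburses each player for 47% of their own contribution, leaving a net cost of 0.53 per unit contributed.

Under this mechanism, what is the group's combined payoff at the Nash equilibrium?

With the mechanism, a contributed unit returns (3.3/7) / 0.53 = 0.8895 per unit of net cost — still below 1 — so contributing 0 remains dominant for every player.
At the Nash equilibrium no one contributes; group total payoff = 7 × 30 = 210.

210.00 thousand dollars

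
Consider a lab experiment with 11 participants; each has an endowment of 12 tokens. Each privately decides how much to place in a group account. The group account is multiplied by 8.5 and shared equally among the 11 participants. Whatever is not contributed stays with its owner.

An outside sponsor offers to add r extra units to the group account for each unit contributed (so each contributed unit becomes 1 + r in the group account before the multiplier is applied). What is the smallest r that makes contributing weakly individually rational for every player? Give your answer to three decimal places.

0.294

With matching at rate r, one contributed unit becomes (1 + r) in the group account and returns 8.5 × (1 + r) / 11 to the contributor.
Setting this equal to 1: 1 + r = 11/8.5 = 1.2941.
So the minimum matching rate is r = 1.2941 − 1 = 0.294.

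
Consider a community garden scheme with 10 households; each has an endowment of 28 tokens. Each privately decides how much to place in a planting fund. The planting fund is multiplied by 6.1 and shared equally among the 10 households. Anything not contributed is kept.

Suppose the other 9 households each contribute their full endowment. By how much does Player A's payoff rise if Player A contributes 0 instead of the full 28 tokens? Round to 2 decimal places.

10.92 tokens

Switching from a contribution of 28 to 0 lets Player A keep an extra 28 tokens, but lowers the planting fund by 28, which costs Player A their own share of that drop: 6.1/10 × 28 = 17.08.
Net gain = 28 − 17.08 = 10.92. The private return per contributed unit (0.6100) is below 1, so free-riding is indeed the best response regardless of what the others do.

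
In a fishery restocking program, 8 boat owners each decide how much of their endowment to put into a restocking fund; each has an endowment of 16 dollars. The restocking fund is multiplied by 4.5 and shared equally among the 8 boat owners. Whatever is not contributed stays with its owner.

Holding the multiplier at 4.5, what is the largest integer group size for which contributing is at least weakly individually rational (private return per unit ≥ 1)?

4

Private return per unit is 4.5/(group size), which is ≥ 1 whenever the group size is ≤ 4.5.
The largest such integer is 4.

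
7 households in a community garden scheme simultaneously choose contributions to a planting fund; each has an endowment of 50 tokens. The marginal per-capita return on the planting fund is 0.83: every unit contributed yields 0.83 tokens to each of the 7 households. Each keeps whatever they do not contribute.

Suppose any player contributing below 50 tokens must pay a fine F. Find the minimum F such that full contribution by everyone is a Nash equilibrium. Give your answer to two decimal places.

8.50 tokens

Given the others contribute fully, the best deviation is to contribute 0 (any partial contribution still incurs the fine and gives up units whose private return 0.83 is below 1).
Deviating from 50 to 0 saves 50 tokens but forfeits the deviator's share of the drop in the planting fund: 0.83 × 50 = 41.50.
So the deviation gain is 50 − 41.50 = 8.50, and the fine must be at least 8.50 tokens to wipe it out.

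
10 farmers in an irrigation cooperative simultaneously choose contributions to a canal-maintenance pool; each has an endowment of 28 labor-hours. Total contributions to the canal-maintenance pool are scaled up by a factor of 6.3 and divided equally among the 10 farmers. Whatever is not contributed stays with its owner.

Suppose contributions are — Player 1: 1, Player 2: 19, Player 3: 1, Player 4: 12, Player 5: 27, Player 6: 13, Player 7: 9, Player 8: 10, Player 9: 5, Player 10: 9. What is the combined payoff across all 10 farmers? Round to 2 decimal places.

841.80 labor-hours

Total contributed: 1 + 19 + 1 + 12 + 27 + 13 + 9 + 10 + 5 + 9 = 106; total kept: 10 × 28 − 106 = 174.
The canal-maintenance pool pays out 6.3 × 106 = 667.80 in aggregate.
Group total = 174 + 667.80 = 841.80.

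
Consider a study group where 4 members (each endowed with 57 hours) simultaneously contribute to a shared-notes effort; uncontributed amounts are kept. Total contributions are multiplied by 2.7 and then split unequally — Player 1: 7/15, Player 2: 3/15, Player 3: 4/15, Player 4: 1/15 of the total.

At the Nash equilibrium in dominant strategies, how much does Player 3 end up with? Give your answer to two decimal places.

Each unit j contributes comes back to j as 2.7 × (j's share), so j prefers to contribute only if that share exceeds 1/2.7 = 0.3704; otherwise keeping the unit dominates.
Player 1 alone (share 7/15) is above the threshold, contributing 57; the remaining 3 contribute 0. Total contributed: 57.
Player 3 keeps 57 and receives 2.7 × 57 × 4/15 = 41.04 from the shared-notes effort, for a payoff of 98.04.

98.04 hours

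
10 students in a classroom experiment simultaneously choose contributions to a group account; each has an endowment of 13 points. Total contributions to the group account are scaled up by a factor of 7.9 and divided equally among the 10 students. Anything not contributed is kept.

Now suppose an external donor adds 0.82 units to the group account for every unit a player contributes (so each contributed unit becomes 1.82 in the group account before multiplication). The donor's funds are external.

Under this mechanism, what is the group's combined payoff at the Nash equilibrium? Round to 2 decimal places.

With the mechanism, a contributed unit returns 7.9 × 1.82 / 10 = 1.4378 per unit of net cost to the contributor — now above 1 — so contributing fully is weakly dominant for every player.
At the Nash equilibrium everyone contributes 13. Group total payoff = 7.9 × 1.82 × 130 = 1869.14.

1869.14 points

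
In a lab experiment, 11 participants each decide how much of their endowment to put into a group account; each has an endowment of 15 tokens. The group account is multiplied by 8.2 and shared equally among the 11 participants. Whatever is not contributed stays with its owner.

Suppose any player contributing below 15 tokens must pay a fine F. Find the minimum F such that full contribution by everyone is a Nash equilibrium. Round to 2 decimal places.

Given the others contribute fully, the best deviation is to contribute 0 (any partial contribution still incurs the fine and gives up units whose private return 0.7455 is below 1).
Deviating from 15 to 0 saves 15 tokens but forfeits the deviator's share of the drop in the group account: 8.2/11 × 15 = 11.18.
So the deviation gain is 15 − 11.18 = 3.82, and the fine must be at least 3.82 tokens to wipe it out.

3.82 tokens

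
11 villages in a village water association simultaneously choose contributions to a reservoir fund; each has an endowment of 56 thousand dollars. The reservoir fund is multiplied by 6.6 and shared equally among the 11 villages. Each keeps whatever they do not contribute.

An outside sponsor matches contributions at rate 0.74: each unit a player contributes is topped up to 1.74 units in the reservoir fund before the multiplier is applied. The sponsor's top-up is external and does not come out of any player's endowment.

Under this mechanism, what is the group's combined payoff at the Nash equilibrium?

The effective private return per unit is now 6.6 × 1.74 / 11 = 1.0440 > 1, so every player's dominant strategy flips to full contribution.
So the Nash equilibrium is full contribution by all 11; the group earns 6.6 × 1.74 × 616 = 7074.14.

7074.14 thousand dollars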